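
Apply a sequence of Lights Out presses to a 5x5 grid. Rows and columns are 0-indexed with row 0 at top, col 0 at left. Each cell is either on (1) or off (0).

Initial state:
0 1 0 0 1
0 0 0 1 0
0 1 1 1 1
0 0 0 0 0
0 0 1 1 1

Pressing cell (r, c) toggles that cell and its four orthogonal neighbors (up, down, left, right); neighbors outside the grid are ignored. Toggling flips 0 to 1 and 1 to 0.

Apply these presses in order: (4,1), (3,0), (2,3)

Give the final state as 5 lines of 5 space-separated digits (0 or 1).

Answer: 0 1 0 0 1
0 0 0 0 0
1 1 0 0 0
1 0 0 1 0
0 1 0 1 1

Derivation:
After press 1 at (4,1):
0 1 0 0 1
0 0 0 1 0
0 1 1 1 1
0 1 0 0 0
1 1 0 1 1

After press 2 at (3,0):
0 1 0 0 1
0 0 0 1 0
1 1 1 1 1
1 0 0 0 0
0 1 0 1 1

After press 3 at (2,3):
0 1 0 0 1
0 0 0 0 0
1 1 0 0 0
1 0 0 1 0
0 1 0 1 1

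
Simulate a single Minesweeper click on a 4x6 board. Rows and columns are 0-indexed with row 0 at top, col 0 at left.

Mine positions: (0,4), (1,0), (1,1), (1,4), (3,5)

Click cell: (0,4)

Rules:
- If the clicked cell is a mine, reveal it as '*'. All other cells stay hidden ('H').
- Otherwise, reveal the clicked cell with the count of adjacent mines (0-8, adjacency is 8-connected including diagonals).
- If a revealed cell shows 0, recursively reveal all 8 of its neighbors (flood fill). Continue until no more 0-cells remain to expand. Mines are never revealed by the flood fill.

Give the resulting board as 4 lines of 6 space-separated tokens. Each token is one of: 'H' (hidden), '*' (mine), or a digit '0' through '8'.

H H H H * H
H H H H H H
H H H H H H
H H H H H H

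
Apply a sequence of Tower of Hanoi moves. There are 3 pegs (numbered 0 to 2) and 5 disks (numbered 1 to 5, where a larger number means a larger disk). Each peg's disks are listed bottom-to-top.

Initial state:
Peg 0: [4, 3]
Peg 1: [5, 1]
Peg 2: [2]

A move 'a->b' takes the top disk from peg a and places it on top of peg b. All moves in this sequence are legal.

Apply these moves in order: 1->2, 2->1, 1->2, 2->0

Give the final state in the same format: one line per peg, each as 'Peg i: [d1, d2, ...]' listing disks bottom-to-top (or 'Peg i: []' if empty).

Answer: Peg 0: [4, 3, 1]
Peg 1: [5]
Peg 2: [2]

Derivation:
After move 1 (1->2):
Peg 0: [4, 3]
Peg 1: [5]
Peg 2: [2, 1]

After move 2 (2->1):
Peg 0: [4, 3]
Peg 1: [5, 1]
Peg 2: [2]

After move 3 (1->2):
Peg 0: [4, 3]
Peg 1: [5]
Peg 2: [2, 1]

After move 4 (2->0):
Peg 0: [4, 3, 1]
Peg 1: [5]
Peg 2: [2]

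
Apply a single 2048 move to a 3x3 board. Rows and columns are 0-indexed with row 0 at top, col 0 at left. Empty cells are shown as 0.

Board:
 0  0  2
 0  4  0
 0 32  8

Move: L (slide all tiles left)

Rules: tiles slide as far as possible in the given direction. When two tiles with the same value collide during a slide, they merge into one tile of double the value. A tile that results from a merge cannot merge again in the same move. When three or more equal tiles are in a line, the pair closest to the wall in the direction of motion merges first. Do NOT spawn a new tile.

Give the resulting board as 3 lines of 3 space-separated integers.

Answer:  2  0  0
 4  0  0
32  8  0

Derivation:
Slide left:
row 0: [0, 0, 2] -> [2, 0, 0]
row 1: [0, 4, 0] -> [4, 0, 0]
row 2: [0, 32, 8] -> [32, 8, 0]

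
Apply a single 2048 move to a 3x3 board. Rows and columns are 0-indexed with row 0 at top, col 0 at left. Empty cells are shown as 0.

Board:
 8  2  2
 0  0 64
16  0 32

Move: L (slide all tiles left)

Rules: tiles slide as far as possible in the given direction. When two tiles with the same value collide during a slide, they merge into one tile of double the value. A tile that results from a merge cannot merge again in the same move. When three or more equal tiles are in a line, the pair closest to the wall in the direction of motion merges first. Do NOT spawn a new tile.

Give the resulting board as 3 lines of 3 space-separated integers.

Answer:  8  4  0
64  0  0
16 32  0

Derivation:
Slide left:
row 0: [8, 2, 2] -> [8, 4, 0]
row 1: [0, 0, 64] -> [64, 0, 0]
row 2: [16, 0, 32] -> [16, 32, 0]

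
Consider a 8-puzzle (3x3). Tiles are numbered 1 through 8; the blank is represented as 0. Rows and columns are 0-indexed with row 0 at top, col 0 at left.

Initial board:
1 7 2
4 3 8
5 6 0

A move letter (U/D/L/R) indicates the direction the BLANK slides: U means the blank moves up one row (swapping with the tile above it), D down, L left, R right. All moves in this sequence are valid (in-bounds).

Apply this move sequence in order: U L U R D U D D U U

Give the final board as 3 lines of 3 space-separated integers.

After move 1 (U):
1 7 2
4 3 0
5 6 8

After move 2 (L):
1 7 2
4 0 3
5 6 8

After move 3 (U):
1 0 2
4 7 3
5 6 8

After move 4 (R):
1 2 0
4 7 3
5 6 8

After move 5 (D):
1 2 3
4 7 0
5 6 8

After move 6 (U):
1 2 0
4 7 3
5 6 8

After move 7 (D):
1 2 3
4 7 0
5 6 8

After move 8 (D):
1 2 3
4 7 8
5 6 0

After move 9 (U):
1 2 3
4 7 0
5 6 8

After move 10 (U):
1 2 0
4 7 3
5 6 8

Answer: 1 2 0
4 7 3
5 6 8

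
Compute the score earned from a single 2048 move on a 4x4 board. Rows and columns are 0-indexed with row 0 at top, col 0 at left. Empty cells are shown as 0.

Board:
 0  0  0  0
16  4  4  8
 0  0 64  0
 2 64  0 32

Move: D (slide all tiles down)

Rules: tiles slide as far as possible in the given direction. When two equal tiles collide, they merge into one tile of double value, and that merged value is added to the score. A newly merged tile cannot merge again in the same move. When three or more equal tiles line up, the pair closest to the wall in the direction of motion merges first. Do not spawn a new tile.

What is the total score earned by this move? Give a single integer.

Answer: 0

Derivation:
Slide down:
col 0: [0, 16, 0, 2] -> [0, 0, 16, 2]  score +0 (running 0)
col 1: [0, 4, 0, 64] -> [0, 0, 4, 64]  score +0 (running 0)
col 2: [0, 4, 64, 0] -> [0, 0, 4, 64]  score +0 (running 0)
col 3: [0, 8, 0, 32] -> [0, 0, 8, 32]  score +0 (running 0)
Board after move:
 0  0  0  0
 0  0  0  0
16  4  4  8
 2 64 64 32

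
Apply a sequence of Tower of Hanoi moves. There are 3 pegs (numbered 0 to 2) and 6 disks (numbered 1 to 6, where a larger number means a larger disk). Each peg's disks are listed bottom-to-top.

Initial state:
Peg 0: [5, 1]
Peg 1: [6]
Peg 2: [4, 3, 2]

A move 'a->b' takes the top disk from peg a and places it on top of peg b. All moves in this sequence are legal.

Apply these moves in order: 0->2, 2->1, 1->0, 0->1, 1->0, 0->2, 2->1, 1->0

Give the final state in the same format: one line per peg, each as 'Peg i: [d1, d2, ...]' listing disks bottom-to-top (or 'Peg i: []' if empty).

Answer: Peg 0: [5, 1]
Peg 1: [6]
Peg 2: [4, 3, 2]

Derivation:
After move 1 (0->2):
Peg 0: [5]
Peg 1: [6]
Peg 2: [4, 3, 2, 1]

After move 2 (2->1):
Peg 0: [5]
Peg 1: [6, 1]
Peg 2: [4, 3, 2]

After move 3 (1->0):
Peg 0: [5, 1]
Peg 1: [6]
Peg 2: [4, 3, 2]

After move 4 (0->1):
Peg 0: [5]
Peg 1: [6, 1]
Peg 2: [4, 3, 2]

After move 5 (1->0):
Peg 0: [5, 1]
Peg 1: [6]
Peg 2: [4, 3, 2]

After move 6 (0->2):
Peg 0: [5]
Peg 1: [6]
Peg 2: [4, 3, 2, 1]

After move 7 (2->1):
Peg 0: [5]
Peg 1: [6, 1]
Peg 2: [4, 3, 2]

After move 8 (1->0):
Peg 0: [5, 1]
Peg 1: [6]
Peg 2: [4, 3, 2]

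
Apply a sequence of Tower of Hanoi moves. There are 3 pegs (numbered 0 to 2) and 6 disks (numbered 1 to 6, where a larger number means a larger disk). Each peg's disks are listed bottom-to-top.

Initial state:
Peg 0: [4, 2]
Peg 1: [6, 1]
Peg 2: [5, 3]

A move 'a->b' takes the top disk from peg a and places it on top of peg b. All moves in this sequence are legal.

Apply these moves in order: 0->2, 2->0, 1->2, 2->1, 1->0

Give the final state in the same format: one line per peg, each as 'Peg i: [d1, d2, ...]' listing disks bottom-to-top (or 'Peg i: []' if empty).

After move 1 (0->2):
Peg 0: [4]
Peg 1: [6, 1]
Peg 2: [5, 3, 2]

After move 2 (2->0):
Peg 0: [4, 2]
Peg 1: [6, 1]
Peg 2: [5, 3]

After move 3 (1->2):
Peg 0: [4, 2]
Peg 1: [6]
Peg 2: [5, 3, 1]

After move 4 (2->1):
Peg 0: [4, 2]
Peg 1: [6, 1]
Peg 2: [5, 3]

After move 5 (1->0):
Peg 0: [4, 2, 1]
Peg 1: [6]
Peg 2: [5, 3]

Answer: Peg 0: [4, 2, 1]
Peg 1: [6]
Peg 2: [5, 3]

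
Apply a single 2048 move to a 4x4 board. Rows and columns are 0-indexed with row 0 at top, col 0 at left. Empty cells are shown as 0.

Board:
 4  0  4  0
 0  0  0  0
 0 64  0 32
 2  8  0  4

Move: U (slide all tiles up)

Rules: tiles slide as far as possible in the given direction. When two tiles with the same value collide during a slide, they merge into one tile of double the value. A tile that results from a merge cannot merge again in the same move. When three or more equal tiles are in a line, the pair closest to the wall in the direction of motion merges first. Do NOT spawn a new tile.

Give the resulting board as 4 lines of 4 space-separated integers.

Slide up:
col 0: [4, 0, 0, 2] -> [4, 2, 0, 0]
col 1: [0, 0, 64, 8] -> [64, 8, 0, 0]
col 2: [4, 0, 0, 0] -> [4, 0, 0, 0]
col 3: [0, 0, 32, 4] -> [32, 4, 0, 0]

Answer:  4 64  4 32
 2  8  0  4
 0  0  0  0
 0  0  0  0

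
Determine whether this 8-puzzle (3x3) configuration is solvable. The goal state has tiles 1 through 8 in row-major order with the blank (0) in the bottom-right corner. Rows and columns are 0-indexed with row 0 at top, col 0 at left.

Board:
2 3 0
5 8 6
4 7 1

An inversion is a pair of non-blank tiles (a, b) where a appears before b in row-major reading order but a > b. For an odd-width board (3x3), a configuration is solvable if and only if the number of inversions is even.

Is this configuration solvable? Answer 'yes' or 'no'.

Answer: yes

Derivation:
Inversions (pairs i<j in row-major order where tile[i] > tile[j] > 0): 12
12 is even, so the puzzle is solvable.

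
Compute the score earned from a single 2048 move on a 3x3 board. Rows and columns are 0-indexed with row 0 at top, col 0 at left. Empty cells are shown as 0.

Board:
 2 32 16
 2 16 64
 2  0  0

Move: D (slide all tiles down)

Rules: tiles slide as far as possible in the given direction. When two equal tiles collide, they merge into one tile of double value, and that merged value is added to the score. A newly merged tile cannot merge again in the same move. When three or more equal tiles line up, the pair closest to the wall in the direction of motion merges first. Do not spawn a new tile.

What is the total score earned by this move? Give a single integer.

Answer: 4

Derivation:
Slide down:
col 0: [2, 2, 2] -> [0, 2, 4]  score +4 (running 4)
col 1: [32, 16, 0] -> [0, 32, 16]  score +0 (running 4)
col 2: [16, 64, 0] -> [0, 16, 64]  score +0 (running 4)
Board after move:
 0  0  0
 2 32 16
 4 16 64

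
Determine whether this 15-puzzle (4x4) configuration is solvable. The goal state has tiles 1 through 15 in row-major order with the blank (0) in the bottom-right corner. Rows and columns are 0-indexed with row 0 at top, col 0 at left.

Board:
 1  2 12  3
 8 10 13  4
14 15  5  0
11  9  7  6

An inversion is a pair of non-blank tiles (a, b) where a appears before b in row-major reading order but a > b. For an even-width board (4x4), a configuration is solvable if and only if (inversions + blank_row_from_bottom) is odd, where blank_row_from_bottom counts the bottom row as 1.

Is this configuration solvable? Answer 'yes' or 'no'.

Inversions: 40
Blank is in row 2 (0-indexed from top), which is row 2 counting from the bottom (bottom = 1).
40 + 2 = 42, which is even, so the puzzle is not solvable.

Answer: no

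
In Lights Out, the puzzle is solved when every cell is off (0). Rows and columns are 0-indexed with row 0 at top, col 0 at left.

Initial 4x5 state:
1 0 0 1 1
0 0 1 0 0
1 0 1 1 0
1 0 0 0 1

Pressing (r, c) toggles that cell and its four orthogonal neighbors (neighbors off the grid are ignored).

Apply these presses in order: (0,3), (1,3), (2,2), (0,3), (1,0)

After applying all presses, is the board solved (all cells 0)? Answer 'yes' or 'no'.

After press 1 at (0,3):
1 0 1 0 0
0 0 1 1 0
1 0 1 1 0
1 0 0 0 1

After press 2 at (1,3):
1 0 1 1 0
0 0 0 0 1
1 0 1 0 0
1 0 0 0 1

After press 3 at (2,2):
1 0 1 1 0
0 0 1 0 1
1 1 0 1 0
1 0 1 0 1

After press 4 at (0,3):
1 0 0 0 1
0 0 1 1 1
1 1 0 1 0
1 0 1 0 1

After press 5 at (1,0):
0 0 0 0 1
1 1 1 1 1
0 1 0 1 0
1 0 1 0 1

Lights still on: 11

Answer: no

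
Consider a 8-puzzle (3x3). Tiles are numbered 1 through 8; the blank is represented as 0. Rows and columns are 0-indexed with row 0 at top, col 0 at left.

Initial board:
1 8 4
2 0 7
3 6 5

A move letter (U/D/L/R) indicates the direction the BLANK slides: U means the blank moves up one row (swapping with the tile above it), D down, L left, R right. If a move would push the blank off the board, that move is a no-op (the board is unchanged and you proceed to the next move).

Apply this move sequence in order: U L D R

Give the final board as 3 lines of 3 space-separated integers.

After move 1 (U):
1 0 4
2 8 7
3 6 5

After move 2 (L):
0 1 4
2 8 7
3 6 5

After move 3 (D):
2 1 4
0 8 7
3 6 5

After move 4 (R):
2 1 4
8 0 7
3 6 5

Answer: 2 1 4
8 0 7
3 6 5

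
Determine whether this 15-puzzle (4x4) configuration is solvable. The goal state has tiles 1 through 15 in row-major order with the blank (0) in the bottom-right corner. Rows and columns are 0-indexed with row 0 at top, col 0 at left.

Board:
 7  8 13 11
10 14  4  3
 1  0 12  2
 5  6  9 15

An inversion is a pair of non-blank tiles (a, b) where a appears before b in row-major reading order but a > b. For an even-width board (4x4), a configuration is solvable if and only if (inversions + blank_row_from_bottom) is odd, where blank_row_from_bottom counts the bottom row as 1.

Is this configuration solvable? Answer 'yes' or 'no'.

Inversions: 54
Blank is in row 2 (0-indexed from top), which is row 2 counting from the bottom (bottom = 1).
54 + 2 = 56, which is even, so the puzzle is not solvable.

Answer: no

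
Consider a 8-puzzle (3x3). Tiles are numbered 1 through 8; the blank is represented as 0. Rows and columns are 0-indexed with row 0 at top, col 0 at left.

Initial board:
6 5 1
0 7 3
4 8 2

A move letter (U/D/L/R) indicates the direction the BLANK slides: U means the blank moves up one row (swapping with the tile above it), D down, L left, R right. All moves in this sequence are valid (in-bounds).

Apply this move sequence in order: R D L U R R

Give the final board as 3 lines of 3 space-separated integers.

After move 1 (R):
6 5 1
7 0 3
4 8 2

After move 2 (D):
6 5 1
7 8 3
4 0 2

After move 3 (L):
6 5 1
7 8 3
0 4 2

After move 4 (U):
6 5 1
0 8 3
7 4 2

After move 5 (R):
6 5 1
8 0 3
7 4 2

After move 6 (R):
6 5 1
8 3 0
7 4 2

Answer: 6 5 1
8 3 0
7 4 2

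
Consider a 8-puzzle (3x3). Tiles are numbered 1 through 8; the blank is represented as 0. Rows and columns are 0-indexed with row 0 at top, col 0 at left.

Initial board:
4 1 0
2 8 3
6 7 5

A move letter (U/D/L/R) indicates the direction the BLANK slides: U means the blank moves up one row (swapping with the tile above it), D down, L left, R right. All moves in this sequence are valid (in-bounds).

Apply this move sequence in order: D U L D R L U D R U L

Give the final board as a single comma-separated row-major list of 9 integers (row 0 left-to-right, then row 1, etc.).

Answer: 4, 0, 8, 2, 3, 1, 6, 7, 5

Derivation:
After move 1 (D):
4 1 3
2 8 0
6 7 5

After move 2 (U):
4 1 0
2 8 3
6 7 5

After move 3 (L):
4 0 1
2 8 3
6 7 5

After move 4 (D):
4 8 1
2 0 3
6 7 5

After move 5 (R):
4 8 1
2 3 0
6 7 5

After move 6 (L):
4 8 1
2 0 3
6 7 5

After move 7 (U):
4 0 1
2 8 3
6 7 5

After move 8 (D):
4 8 1
2 0 3
6 7 5

After move 9 (R):
4 8 1
2 3 0
6 7 5

After move 10 (U):
4 8 0
2 3 1
6 7 5

After move 11 (L):
4 0 8
2 3 1
6 7 5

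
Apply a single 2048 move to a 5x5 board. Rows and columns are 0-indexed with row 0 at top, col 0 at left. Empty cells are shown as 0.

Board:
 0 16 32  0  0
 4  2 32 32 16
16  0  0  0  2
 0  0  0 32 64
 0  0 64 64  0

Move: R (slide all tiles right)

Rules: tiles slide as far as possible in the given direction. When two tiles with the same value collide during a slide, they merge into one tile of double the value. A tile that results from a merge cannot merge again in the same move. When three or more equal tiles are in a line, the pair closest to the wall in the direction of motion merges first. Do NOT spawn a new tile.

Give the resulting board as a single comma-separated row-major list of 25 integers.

Answer: 0, 0, 0, 16, 32, 0, 4, 2, 64, 16, 0, 0, 0, 16, 2, 0, 0, 0, 32, 64, 0, 0, 0, 0, 128

Derivation:
Slide right:
row 0: [0, 16, 32, 0, 0] -> [0, 0, 0, 16, 32]
row 1: [4, 2, 32, 32, 16] -> [0, 4, 2, 64, 16]
row 2: [16, 0, 0, 0, 2] -> [0, 0, 0, 16, 2]
row 3: [0, 0, 0, 32, 64] -> [0, 0, 0, 32, 64]
row 4: [0, 0, 64, 64, 0] -> [0, 0, 0, 0, 128]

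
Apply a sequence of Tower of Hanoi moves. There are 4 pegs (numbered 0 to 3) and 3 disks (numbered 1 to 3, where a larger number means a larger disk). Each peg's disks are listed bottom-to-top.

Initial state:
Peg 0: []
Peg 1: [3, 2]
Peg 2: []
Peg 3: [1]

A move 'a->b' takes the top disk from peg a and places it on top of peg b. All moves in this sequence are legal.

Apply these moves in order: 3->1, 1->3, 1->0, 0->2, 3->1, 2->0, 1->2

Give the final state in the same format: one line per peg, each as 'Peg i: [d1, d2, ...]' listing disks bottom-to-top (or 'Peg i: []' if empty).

Answer: Peg 0: [2]
Peg 1: [3]
Peg 2: [1]
Peg 3: []

Derivation:
After move 1 (3->1):
Peg 0: []
Peg 1: [3, 2, 1]
Peg 2: []
Peg 3: []

After move 2 (1->3):
Peg 0: []
Peg 1: [3, 2]
Peg 2: []
Peg 3: [1]

After move 3 (1->0):
Peg 0: [2]
Peg 1: [3]
Peg 2: []
Peg 3: [1]

After move 4 (0->2):
Peg 0: []
Peg 1: [3]
Peg 2: [2]
Peg 3: [1]

After move 5 (3->1):
Peg 0: []
Peg 1: [3, 1]
Peg 2: [2]
Peg 3: []

After move 6 (2->0):
Peg 0: [2]
Peg 1: [3, 1]
Peg 2: []
Peg 3: []

After move 7 (1->2):
Peg 0: [2]
Peg 1: [3]
Peg 2: [1]
Peg 3: []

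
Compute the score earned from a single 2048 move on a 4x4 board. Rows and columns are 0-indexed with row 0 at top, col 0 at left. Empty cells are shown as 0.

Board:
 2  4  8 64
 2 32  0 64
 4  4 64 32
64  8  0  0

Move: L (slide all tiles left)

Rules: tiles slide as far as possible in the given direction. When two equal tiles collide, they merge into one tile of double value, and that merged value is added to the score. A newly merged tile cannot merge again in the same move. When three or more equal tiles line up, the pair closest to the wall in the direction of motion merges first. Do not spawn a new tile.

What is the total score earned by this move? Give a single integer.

Answer: 8

Derivation:
Slide left:
row 0: [2, 4, 8, 64] -> [2, 4, 8, 64]  score +0 (running 0)
row 1: [2, 32, 0, 64] -> [2, 32, 64, 0]  score +0 (running 0)
row 2: [4, 4, 64, 32] -> [8, 64, 32, 0]  score +8 (running 8)
row 3: [64, 8, 0, 0] -> [64, 8, 0, 0]  score +0 (running 8)
Board after move:
 2  4  8 64
 2 32 64  0
 8 64 32  0
64  8  0  0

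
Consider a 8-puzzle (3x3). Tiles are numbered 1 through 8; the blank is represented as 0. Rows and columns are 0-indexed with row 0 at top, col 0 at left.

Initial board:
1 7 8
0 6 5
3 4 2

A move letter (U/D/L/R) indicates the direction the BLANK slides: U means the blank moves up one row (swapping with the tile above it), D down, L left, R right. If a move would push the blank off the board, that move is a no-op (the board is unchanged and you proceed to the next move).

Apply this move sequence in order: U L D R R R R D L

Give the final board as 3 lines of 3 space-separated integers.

Answer: 1 7 8
6 5 2
3 0 4

Derivation:
After move 1 (U):
0 7 8
1 6 5
3 4 2

After move 2 (L):
0 7 8
1 6 5
3 4 2

After move 3 (D):
1 7 8
0 6 5
3 4 2

After move 4 (R):
1 7 8
6 0 5
3 4 2

After move 5 (R):
1 7 8
6 5 0
3 4 2

After move 6 (R):
1 7 8
6 5 0
3 4 2

After move 7 (R):
1 7 8
6 5 0
3 4 2

After move 8 (D):
1 7 8
6 5 2
3 4 0

After move 9 (L):
1 7 8
6 5 2
3 0 4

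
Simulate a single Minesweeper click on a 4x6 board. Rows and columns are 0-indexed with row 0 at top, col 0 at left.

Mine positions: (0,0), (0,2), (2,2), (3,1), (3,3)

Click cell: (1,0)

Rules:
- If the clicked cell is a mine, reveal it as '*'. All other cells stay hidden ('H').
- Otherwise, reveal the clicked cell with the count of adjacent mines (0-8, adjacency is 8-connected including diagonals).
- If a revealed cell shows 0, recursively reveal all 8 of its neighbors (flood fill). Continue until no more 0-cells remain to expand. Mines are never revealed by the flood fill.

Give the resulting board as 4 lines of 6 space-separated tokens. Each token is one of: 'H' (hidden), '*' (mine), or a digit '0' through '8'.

H H H H H H
1 H H H H H
H H H H H H
H H H H H H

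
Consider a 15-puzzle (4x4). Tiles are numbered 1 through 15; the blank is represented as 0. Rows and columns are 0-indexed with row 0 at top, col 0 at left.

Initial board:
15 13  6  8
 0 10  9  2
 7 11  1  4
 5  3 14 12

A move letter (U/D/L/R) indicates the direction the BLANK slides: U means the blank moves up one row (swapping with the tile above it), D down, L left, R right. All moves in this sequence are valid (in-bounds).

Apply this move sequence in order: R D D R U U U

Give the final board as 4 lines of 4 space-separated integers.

Answer: 15 13  0  8
10 11  6  2
 7  3  9  4
 5 14  1 12

Derivation:
After move 1 (R):
15 13  6  8
10  0  9  2
 7 11  1  4
 5  3 14 12

After move 2 (D):
15 13  6  8
10 11  9  2
 7  0  1  4
 5  3 14 12

After move 3 (D):
15 13  6  8
10 11  9  2
 7  3  1  4
 5  0 14 12

After move 4 (R):
15 13  6  8
10 11  9  2
 7  3  1  4
 5 14  0 12

After move 5 (U):
15 13  6  8
10 11  9  2
 7  3  0  4
 5 14  1 12

After move 6 (U):
15 13  6  8
10 11  0  2
 7  3  9  4
 5 14  1 12

After move 7 (U):
15 13  0  8
10 11  6  2
 7  3  9  4
 5 14  1 12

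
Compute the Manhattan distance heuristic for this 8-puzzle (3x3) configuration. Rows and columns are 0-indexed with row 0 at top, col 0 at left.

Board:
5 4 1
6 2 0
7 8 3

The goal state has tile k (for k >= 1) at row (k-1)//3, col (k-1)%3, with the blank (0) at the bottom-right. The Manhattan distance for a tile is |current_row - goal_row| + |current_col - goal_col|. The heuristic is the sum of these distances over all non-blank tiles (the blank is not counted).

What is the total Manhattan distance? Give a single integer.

Answer: 11

Derivation:
Tile 5: at (0,0), goal (1,1), distance |0-1|+|0-1| = 2
Tile 4: at (0,1), goal (1,0), distance |0-1|+|1-0| = 2
Tile 1: at (0,2), goal (0,0), distance |0-0|+|2-0| = 2
Tile 6: at (1,0), goal (1,2), distance |1-1|+|0-2| = 2
Tile 2: at (1,1), goal (0,1), distance |1-0|+|1-1| = 1
Tile 7: at (2,0), goal (2,0), distance |2-2|+|0-0| = 0
Tile 8: at (2,1), goal (2,1), distance |2-2|+|1-1| = 0
Tile 3: at (2,2), goal (0,2), distance |2-0|+|2-2| = 2
Sum: 2 + 2 + 2 + 2 + 1 + 0 + 0 + 2 = 11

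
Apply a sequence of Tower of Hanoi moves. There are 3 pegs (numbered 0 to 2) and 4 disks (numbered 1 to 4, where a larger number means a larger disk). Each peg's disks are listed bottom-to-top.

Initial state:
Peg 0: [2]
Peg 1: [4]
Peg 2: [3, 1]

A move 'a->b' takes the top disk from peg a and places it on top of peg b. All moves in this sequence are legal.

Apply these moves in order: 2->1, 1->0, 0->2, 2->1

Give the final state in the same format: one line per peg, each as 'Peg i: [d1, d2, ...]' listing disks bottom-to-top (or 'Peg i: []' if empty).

After move 1 (2->1):
Peg 0: [2]
Peg 1: [4, 1]
Peg 2: [3]

After move 2 (1->0):
Peg 0: [2, 1]
Peg 1: [4]
Peg 2: [3]

After move 3 (0->2):
Peg 0: [2]
Peg 1: [4]
Peg 2: [3, 1]

After move 4 (2->1):
Peg 0: [2]
Peg 1: [4, 1]
Peg 2: [3]

Answer: Peg 0: [2]
Peg 1: [4, 1]
Peg 2: [3]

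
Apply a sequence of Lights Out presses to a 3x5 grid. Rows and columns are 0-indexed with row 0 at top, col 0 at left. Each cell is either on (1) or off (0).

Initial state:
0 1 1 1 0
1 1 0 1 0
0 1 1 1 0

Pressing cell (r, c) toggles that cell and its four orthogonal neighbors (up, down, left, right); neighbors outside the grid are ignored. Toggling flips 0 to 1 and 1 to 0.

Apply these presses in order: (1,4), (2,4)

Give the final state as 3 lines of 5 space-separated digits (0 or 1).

Answer: 0 1 1 1 1
1 1 0 0 0
0 1 1 0 0

Derivation:
After press 1 at (1,4):
0 1 1 1 1
1 1 0 0 1
0 1 1 1 1

After press 2 at (2,4):
0 1 1 1 1
1 1 0 0 0
0 1 1 0 0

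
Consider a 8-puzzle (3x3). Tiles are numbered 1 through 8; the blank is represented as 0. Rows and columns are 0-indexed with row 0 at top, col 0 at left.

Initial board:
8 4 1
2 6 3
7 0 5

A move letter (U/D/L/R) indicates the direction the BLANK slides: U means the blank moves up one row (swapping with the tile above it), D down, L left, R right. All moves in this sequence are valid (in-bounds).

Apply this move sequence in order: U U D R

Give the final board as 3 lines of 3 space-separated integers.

Answer: 8 4 1
2 3 0
7 6 5

Derivation:
After move 1 (U):
8 4 1
2 0 3
7 6 5

After move 2 (U):
8 0 1
2 4 3
7 6 5

After move 3 (D):
8 4 1
2 0 3
7 6 5

After move 4 (R):
8 4 1
2 3 0
7 6 5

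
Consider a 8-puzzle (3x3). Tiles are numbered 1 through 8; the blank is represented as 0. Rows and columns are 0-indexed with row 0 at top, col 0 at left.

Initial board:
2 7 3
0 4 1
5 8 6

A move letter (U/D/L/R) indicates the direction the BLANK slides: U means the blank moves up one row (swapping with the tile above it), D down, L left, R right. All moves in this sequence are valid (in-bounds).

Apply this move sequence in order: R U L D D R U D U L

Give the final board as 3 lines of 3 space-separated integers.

Answer: 4 2 3
0 5 1
8 7 6

Derivation:
After move 1 (R):
2 7 3
4 0 1
5 8 6

After move 2 (U):
2 0 3
4 7 1
5 8 6

After move 3 (L):
0 2 3
4 7 1
5 8 6

After move 4 (D):
4 2 3
0 7 1
5 8 6

After move 5 (D):
4 2 3
5 7 1
0 8 6

After move 6 (R):
4 2 3
5 7 1
8 0 6

After move 7 (U):
4 2 3
5 0 1
8 7 6

After move 8 (D):
4 2 3
5 7 1
8 0 6

After move 9 (U):
4 2 3
5 0 1
8 7 6

After move 10 (L):
4 2 3
0 5 1
8 7 6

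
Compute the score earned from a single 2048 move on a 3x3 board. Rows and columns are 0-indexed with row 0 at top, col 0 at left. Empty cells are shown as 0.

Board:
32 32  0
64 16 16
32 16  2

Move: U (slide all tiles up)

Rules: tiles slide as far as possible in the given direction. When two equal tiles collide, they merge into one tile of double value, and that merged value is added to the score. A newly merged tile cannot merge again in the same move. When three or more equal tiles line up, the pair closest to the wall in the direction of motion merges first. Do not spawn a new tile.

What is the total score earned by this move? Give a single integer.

Slide up:
col 0: [32, 64, 32] -> [32, 64, 32]  score +0 (running 0)
col 1: [32, 16, 16] -> [32, 32, 0]  score +32 (running 32)
col 2: [0, 16, 2] -> [16, 2, 0]  score +0 (running 32)
Board after move:
32 32 16
64 32  2
32  0  0

Answer: 32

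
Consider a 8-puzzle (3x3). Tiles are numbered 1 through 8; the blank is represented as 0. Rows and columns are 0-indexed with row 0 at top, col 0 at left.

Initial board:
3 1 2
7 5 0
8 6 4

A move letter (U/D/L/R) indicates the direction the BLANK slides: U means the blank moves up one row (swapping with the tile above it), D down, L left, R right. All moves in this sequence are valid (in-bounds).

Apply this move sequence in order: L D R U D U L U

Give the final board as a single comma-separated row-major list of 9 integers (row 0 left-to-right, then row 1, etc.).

Answer: 3, 0, 2, 7, 1, 6, 8, 4, 5

Derivation:
After move 1 (L):
3 1 2
7 0 5
8 6 4

After move 2 (D):
3 1 2
7 6 5
8 0 4

After move 3 (R):
3 1 2
7 6 5
8 4 0

After move 4 (U):
3 1 2
7 6 0
8 4 5

After move 5 (D):
3 1 2
7 6 5
8 4 0

After move 6 (U):
3 1 2
7 6 0
8 4 5

After move 7 (L):
3 1 2
7 0 6
8 4 5

After move 8 (U):
3 0 2
7 1 6
8 4 5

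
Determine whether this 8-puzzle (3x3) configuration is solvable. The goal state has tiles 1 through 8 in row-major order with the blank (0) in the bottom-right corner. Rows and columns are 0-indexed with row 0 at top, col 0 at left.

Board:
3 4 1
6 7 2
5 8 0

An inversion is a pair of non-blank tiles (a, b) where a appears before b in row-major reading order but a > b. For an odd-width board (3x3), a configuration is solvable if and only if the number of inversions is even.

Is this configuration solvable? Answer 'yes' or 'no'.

Inversions (pairs i<j in row-major order where tile[i] > tile[j] > 0): 8
8 is even, so the puzzle is solvable.

Answer: yes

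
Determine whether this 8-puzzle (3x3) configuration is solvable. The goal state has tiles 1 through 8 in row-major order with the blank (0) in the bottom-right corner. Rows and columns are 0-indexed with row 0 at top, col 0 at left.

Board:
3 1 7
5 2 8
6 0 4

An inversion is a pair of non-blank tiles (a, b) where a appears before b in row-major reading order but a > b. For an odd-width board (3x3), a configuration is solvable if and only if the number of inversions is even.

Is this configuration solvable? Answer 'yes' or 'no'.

Inversions (pairs i<j in row-major order where tile[i] > tile[j] > 0): 11
11 is odd, so the puzzle is not solvable.

Answer: no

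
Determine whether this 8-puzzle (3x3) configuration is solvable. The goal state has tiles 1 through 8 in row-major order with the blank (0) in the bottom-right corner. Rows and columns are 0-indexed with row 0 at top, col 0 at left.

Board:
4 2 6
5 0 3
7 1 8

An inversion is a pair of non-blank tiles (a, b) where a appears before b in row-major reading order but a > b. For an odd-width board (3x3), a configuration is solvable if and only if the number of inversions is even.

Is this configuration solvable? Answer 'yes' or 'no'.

Inversions (pairs i<j in row-major order where tile[i] > tile[j] > 0): 11
11 is odd, so the puzzle is not solvable.

Answer: no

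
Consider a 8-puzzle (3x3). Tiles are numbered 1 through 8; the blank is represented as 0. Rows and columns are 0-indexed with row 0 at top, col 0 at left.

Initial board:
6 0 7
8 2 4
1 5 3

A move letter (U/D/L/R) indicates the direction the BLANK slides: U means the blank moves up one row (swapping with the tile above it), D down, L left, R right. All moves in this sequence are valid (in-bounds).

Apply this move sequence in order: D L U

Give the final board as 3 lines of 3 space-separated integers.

After move 1 (D):
6 2 7
8 0 4
1 5 3

After move 2 (L):
6 2 7
0 8 4
1 5 3

After move 3 (U):
0 2 7
6 8 4
1 5 3

Answer: 0 2 7
6 8 4
1 5 3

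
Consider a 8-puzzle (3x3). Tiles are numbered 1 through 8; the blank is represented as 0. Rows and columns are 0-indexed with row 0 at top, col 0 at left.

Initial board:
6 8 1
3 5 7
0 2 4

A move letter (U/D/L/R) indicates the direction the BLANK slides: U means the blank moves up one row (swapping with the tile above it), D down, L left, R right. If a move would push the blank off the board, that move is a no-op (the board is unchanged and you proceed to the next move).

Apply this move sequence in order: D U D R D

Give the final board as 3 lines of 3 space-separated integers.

After move 1 (D):
6 8 1
3 5 7
0 2 4

After move 2 (U):
6 8 1
0 5 7
3 2 4

After move 3 (D):
6 8 1
3 5 7
0 2 4

After move 4 (R):
6 8 1
3 5 7
2 0 4

After move 5 (D):
6 8 1
3 5 7
2 0 4

Answer: 6 8 1
3 5 7
2 0 4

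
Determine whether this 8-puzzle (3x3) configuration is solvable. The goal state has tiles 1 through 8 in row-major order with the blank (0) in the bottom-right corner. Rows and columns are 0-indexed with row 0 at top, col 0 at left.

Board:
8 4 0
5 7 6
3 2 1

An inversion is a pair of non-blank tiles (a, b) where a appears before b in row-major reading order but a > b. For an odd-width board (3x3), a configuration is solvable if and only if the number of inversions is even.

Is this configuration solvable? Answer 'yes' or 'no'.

Answer: no

Derivation:
Inversions (pairs i<j in row-major order where tile[i] > tile[j] > 0): 23
23 is odd, so the puzzle is not solvable.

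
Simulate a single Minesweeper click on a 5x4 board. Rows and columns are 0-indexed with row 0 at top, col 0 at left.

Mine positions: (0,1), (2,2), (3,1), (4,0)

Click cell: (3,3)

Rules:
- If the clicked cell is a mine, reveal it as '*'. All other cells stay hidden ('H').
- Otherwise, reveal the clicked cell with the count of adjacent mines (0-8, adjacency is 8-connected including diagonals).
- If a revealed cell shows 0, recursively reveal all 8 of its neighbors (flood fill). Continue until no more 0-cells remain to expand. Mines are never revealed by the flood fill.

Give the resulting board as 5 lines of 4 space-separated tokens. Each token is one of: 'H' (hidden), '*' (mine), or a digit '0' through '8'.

H H H H
H H H H
H H H H
H H H 1
H H H H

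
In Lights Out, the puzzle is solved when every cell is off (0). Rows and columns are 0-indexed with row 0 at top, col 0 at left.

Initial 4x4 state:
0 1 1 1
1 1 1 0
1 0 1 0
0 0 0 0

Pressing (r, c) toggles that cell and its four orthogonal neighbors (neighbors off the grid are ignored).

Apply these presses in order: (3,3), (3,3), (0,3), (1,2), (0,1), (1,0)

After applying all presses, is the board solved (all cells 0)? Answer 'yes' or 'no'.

After press 1 at (3,3):
0 1 1 1
1 1 1 0
1 0 1 1
0 0 1 1

After press 2 at (3,3):
0 1 1 1
1 1 1 0
1 0 1 0
0 0 0 0

After press 3 at (0,3):
0 1 0 0
1 1 1 1
1 0 1 0
0 0 0 0

After press 4 at (1,2):
0 1 1 0
1 0 0 0
1 0 0 0
0 0 0 0

After press 5 at (0,1):
1 0 0 0
1 1 0 0
1 0 0 0
0 0 0 0

After press 6 at (1,0):
0 0 0 0
0 0 0 0
0 0 0 0
0 0 0 0

Lights still on: 0

Answer: yes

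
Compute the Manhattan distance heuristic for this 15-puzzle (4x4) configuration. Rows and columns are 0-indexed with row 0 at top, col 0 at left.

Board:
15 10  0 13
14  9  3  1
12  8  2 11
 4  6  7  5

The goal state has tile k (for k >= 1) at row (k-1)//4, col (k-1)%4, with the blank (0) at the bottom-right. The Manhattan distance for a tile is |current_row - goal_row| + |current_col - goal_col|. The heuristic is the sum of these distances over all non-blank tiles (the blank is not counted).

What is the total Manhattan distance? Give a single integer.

Answer: 48

Derivation:
Tile 15: at (0,0), goal (3,2), distance |0-3|+|0-2| = 5
Tile 10: at (0,1), goal (2,1), distance |0-2|+|1-1| = 2
Tile 13: at (0,3), goal (3,0), distance |0-3|+|3-0| = 6
Tile 14: at (1,0), goal (3,1), distance |1-3|+|0-1| = 3
Tile 9: at (1,1), goal (2,0), distance |1-2|+|1-0| = 2
Tile 3: at (1,2), goal (0,2), distance |1-0|+|2-2| = 1
Tile 1: at (1,3), goal (0,0), distance |1-0|+|3-0| = 4
Tile 12: at (2,0), goal (2,3), distance |2-2|+|0-3| = 3
Tile 8: at (2,1), goal (1,3), distance |2-1|+|1-3| = 3
Tile 2: at (2,2), goal (0,1), distance |2-0|+|2-1| = 3
Tile 11: at (2,3), goal (2,2), distance |2-2|+|3-2| = 1
Tile 4: at (3,0), goal (0,3), distance |3-0|+|0-3| = 6
Tile 6: at (3,1), goal (1,1), distance |3-1|+|1-1| = 2
Tile 7: at (3,2), goal (1,2), distance |3-1|+|2-2| = 2
Tile 5: at (3,3), goal (1,0), distance |3-1|+|3-0| = 5
Sum: 5 + 2 + 6 + 3 + 2 + 1 + 4 + 3 + 3 + 3 + 1 + 6 + 2 + 2 + 5 = 48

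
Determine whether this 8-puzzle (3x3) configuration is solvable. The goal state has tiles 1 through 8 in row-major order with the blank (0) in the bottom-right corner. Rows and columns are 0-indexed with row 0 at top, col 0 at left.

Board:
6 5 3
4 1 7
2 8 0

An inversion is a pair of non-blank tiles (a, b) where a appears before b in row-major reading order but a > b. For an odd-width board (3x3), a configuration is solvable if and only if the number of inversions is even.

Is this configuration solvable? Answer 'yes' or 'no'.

Inversions (pairs i<j in row-major order where tile[i] > tile[j] > 0): 14
14 is even, so the puzzle is solvable.

Answer: yes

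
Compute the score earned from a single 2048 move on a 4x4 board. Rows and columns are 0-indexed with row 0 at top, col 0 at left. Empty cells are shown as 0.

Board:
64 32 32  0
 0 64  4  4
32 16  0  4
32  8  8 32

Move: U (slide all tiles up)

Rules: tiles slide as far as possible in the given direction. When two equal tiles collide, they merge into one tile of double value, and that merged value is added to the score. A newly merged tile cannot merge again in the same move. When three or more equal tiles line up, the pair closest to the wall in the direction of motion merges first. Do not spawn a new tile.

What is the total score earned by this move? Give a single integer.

Answer: 72

Derivation:
Slide up:
col 0: [64, 0, 32, 32] -> [64, 64, 0, 0]  score +64 (running 64)
col 1: [32, 64, 16, 8] -> [32, 64, 16, 8]  score +0 (running 64)
col 2: [32, 4, 0, 8] -> [32, 4, 8, 0]  score +0 (running 64)
col 3: [0, 4, 4, 32] -> [8, 32, 0, 0]  score +8 (running 72)
Board after move:
64 32 32  8
64 64  4 32
 0 16  8  0
 0  8  0  0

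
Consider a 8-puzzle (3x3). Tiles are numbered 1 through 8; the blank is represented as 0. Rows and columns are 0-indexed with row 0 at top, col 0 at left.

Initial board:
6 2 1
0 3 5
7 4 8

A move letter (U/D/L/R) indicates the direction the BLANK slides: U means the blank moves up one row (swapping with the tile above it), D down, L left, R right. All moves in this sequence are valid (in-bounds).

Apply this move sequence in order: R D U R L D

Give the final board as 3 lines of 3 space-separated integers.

After move 1 (R):
6 2 1
3 0 5
7 4 8

After move 2 (D):
6 2 1
3 4 5
7 0 8

After move 3 (U):
6 2 1
3 0 5
7 4 8

After move 4 (R):
6 2 1
3 5 0
7 4 8

After move 5 (L):
6 2 1
3 0 5
7 4 8

After move 6 (D):
6 2 1
3 4 5
7 0 8

Answer: 6 2 1
3 4 5
7 0 8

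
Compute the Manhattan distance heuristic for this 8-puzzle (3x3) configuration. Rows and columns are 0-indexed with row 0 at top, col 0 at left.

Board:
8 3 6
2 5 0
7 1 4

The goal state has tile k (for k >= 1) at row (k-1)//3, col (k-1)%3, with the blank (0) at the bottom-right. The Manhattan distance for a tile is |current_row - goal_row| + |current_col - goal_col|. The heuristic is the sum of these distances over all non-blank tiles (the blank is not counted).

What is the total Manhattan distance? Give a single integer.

Tile 8: (0,0)->(2,1) = 3
Tile 3: (0,1)->(0,2) = 1
Tile 6: (0,2)->(1,2) = 1
Tile 2: (1,0)->(0,1) = 2
Tile 5: (1,1)->(1,1) = 0
Tile 7: (2,0)->(2,0) = 0
Tile 1: (2,1)->(0,0) = 3
Tile 4: (2,2)->(1,0) = 3
Sum: 3 + 1 + 1 + 2 + 0 + 0 + 3 + 3 = 13

Answer: 13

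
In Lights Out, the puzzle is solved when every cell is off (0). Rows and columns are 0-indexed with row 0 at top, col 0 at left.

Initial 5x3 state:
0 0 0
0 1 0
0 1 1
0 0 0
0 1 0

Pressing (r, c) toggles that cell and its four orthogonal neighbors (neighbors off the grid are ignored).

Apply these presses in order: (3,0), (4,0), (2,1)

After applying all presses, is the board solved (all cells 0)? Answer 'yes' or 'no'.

Answer: yes

Derivation:
After press 1 at (3,0):
0 0 0
0 1 0
1 1 1
1 1 0
1 1 0

After press 2 at (4,0):
0 0 0
0 1 0
1 1 1
0 1 0
0 0 0

After press 3 at (2,1):
0 0 0
0 0 0
0 0 0
0 0 0
0 0 0

Lights still on: 0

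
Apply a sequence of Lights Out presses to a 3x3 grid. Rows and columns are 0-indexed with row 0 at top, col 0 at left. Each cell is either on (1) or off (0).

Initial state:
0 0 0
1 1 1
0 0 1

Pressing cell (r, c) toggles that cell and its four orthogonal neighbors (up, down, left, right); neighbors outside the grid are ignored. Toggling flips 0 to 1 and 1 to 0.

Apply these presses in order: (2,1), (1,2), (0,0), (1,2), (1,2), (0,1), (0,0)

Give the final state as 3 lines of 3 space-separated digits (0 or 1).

Answer: 1 1 0
1 0 0
1 1 1

Derivation:
After press 1 at (2,1):
0 0 0
1 0 1
1 1 0

After press 2 at (1,2):
0 0 1
1 1 0
1 1 1

After press 3 at (0,0):
1 1 1
0 1 0
1 1 1

After press 4 at (1,2):
1 1 0
0 0 1
1 1 0

After press 5 at (1,2):
1 1 1
0 1 0
1 1 1

After press 6 at (0,1):
0 0 0
0 0 0
1 1 1

After press 7 at (0,0):
1 1 0
1 0 0
1 1 1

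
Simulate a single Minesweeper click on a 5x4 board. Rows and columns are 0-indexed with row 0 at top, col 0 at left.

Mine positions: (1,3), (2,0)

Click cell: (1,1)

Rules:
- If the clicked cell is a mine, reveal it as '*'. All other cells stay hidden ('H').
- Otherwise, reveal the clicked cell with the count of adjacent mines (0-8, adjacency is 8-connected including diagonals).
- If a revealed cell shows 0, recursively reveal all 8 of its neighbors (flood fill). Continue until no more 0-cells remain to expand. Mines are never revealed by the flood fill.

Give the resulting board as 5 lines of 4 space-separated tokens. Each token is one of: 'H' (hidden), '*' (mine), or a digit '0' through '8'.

H H H H
H 1 H H
H H H H
H H H H
H H H H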